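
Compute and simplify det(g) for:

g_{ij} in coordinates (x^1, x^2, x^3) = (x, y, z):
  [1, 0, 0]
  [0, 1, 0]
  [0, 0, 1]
Diagonal metric: det(g) = g_{11}·g_{22}·g_{33}
= (1)·(1)·(1)
det(g) = 1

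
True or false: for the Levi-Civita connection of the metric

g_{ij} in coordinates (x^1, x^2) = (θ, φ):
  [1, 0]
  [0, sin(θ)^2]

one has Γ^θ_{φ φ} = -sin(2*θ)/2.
Γ^θ_{φ φ} = (1/2) g^{θθ} (∂_φ g_{θφ} + ∂_φ g_{θφ} - ∂_θ g_{φφ}) = (1/2)(1)((0) + (0) - (sin(2*θ))) = -sin(2*θ)/2
This equals the proposed value -sin(2*θ)/2.
True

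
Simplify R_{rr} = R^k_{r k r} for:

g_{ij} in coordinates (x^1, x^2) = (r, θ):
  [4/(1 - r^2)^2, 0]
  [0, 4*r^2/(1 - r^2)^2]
Non-zero Christoffel symbols (Γ^k_{ij} = Γ^k_{ji}):
Γ^r_{r r} = 2*r/(1 - r^2)
Γ^r_{θ θ} = (r^3 + r)/(r^2 - 1)
Γ^θ_{r θ} = (-r^2 - 1)/(r^3 - r)
R^r_{r r r} = 0 (a repeated index in an antisymmetric pair)
R^θ_{r θ r} = ∂_θ Γ^θ_{r r} - ∂_r Γ^θ_{r θ} + Γ^θ_{θ m} Γ^m_{r r} - Γ^θ_{r m} Γ^m_{r θ}
  = (0) - ((r^4 + 4*r^2 - 1)/(r^3 - r)^2) + (2*(r^2 + 1)/(r^2 - 1)^2) - ((r^2 + 1)^2/(r^3 - r)^2) = -4/(r^2 - 1)^2
R_{rr} = R^r_{r r r} + R^θ_{r θ r} = (0) + (-4/(r^2 - 1)^2) = -4/(r^2 - 1)^2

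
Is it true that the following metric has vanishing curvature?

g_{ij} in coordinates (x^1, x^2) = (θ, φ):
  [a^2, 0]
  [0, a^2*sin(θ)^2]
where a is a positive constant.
Non-zero Christoffel symbols:
Γ^θ_{φ φ} = -sin(2*θ)/2
Γ^φ_{θ φ} = 1/tan(θ)
Ricci tensor: R_{θθ} = 1, R_{θφ} = 0, R_{φφ} = sin(θ)^2
The Ricci tensor is non-zero, so the Riemann tensor is non-zero: not flat.
No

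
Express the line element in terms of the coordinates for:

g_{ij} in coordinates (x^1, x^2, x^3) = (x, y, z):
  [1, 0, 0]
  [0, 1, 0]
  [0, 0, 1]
ds^2 = g_{ij} dx^i dx^j; only the non-zero components contribute.
ds^2 = dx^2 + dy^2 + dz^2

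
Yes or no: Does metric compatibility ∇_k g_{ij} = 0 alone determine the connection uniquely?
One also needs vanishing torsion; metric compatibility plus torsion-freeness singles out the Levi-Civita connection.
No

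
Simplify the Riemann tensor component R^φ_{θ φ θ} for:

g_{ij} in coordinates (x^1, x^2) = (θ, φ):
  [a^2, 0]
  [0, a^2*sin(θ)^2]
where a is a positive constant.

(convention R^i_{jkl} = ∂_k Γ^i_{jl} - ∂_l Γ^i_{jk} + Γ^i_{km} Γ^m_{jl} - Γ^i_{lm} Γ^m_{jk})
Non-zero Christoffel symbols (Γ^k_{ij} = Γ^k_{ji}):
Γ^θ_{φ φ} = -sin(2*θ)/2
Γ^φ_{θ φ} = 1/tan(θ)
R^φ_{θ φ θ} = ∂_φ Γ^φ_{θ θ} - ∂_θ Γ^φ_{θ φ} + Γ^φ_{φ m} Γ^m_{θ θ} - Γ^φ_{θ m} Γ^m_{θ φ}
  = (0) - (-1/sin(θ)^2) + (0) - (1/tan(θ)^2) = 1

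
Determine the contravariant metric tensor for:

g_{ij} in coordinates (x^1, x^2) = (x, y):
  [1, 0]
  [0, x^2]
The metric is diagonal, so g^{ij} is diagonal with entries 1/g_{ii}: diag(1, 1/(x^2)).
g^{ij}:
  [1, 0]
  [0, 1/x^2]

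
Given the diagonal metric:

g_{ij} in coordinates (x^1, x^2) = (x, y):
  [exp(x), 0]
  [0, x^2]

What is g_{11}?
With x^1 = x, x^2 = y, g_{11} = g_{xx} is the row-1, column-1 entry of the matrix.
g_{11} = exp(x)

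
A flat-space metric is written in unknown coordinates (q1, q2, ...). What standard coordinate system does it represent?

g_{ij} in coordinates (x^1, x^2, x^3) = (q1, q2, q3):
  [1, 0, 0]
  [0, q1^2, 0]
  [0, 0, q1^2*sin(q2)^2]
The line element ds^2 = dq1^2 + q1^2 dq2^2 + q1^2 sin(q2)^2 dq3^2 is dr^2 + r^2 dθ^2 + r^2 sin(θ)^2 dφ^2 with q1 = r, q2 = θ, q3 = φ.
spherical coordinates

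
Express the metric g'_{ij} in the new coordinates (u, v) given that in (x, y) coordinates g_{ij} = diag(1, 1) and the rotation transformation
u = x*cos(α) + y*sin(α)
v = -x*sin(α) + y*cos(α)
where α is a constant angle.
Invert the transformation: x = u*cos(α) - v*sin(α), y = u*sin(α) + v*cos(α)
g'_{ij} = (∂x^k/∂x'^i)(∂x^l/∂x'^j) g_{kl}; with g_{kl} = δ_{kl} this is Σ_k (∂x^k/∂x'^i)(∂x^k/∂x'^j).
Jacobian: ∂x/∂u = cos(α), ∂x/∂v = -sin(α), ∂y/∂u = sin(α), ∂y/∂v = cos(α)
g'_{uu} = (cos(α))(cos(α)) + (sin(α))(sin(α)) = 1
g'_{uv} = (cos(α))(-sin(α)) + (sin(α))(cos(α)) = 0
g'_{vv} = (-sin(α))(-sin(α)) + (cos(α))(cos(α)) = 1
g'_{ij} = diag(1, 1)
The Euclidean metric is invariant under rotations.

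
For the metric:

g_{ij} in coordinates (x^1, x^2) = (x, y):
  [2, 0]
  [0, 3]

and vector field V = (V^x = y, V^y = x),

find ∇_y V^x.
All Christoffel symbols are zero.
∇_y V^x = ∂_y V^x + Γ^x_{y j} V^j
  = (1) + (0)(y) + (0)(x)
  = 1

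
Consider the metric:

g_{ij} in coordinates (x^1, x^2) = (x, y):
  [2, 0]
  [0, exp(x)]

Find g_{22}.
With x^1 = x, x^2 = y, g_{22} = g_{yy} is the row-2, column-2 entry of the matrix.
g_{22} = exp(x)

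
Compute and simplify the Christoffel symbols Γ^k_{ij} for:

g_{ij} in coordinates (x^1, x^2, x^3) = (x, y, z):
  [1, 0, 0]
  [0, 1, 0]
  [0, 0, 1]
Using Γ^k_{ij} = (1/2) g^{km} (∂_i g_{mj} + ∂_j g_{mi} - ∂_m g_{ij}); the metric is diagonal, so only the m = k term contributes.
Every metric component is constant, so all ∂_m g_{ij} = 0 and every Christoffel symbol vanishes.
All Christoffel symbols are zero.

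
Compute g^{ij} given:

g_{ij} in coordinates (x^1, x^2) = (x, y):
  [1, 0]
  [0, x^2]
The metric is diagonal, so g^{ij} is diagonal with entries 1/g_{ii}: diag(1, 1/(x^2)).
g^{ij}:
  [1, 0]
  [0, 1/x^2]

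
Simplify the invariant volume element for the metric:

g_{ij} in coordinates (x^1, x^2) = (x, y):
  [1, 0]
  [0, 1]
det(g) = 1
√|det(g)| = 1
Volume element: dV = 1 dx dy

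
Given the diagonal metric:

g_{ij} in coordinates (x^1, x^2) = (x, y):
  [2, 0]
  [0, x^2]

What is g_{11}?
With x^1 = x, x^2 = y, g_{11} = g_{xx} is the row-1, column-1 entry of the matrix.
g_{11} = 2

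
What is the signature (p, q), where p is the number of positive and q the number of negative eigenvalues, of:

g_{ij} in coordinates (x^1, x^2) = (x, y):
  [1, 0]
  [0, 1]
The metric is diagonal, so its eigenvalues are the diagonal entries: 1, 1 (at a generic point, where coordinate-dependent entries are positive).
2 positive, 0 negative.
(2, 0) - Riemannian (positive definite)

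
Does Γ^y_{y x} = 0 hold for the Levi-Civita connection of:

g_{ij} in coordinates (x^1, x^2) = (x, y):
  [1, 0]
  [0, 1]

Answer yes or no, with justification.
Γ^y_{y x} = (1/2) g^{yy} (∂_y g_{yx} + ∂_x g_{yy} - ∂_y g_{yx}) = (1/2)(1)((0) + (0) - (0)) = 0
This equals the proposed value 0.
Yes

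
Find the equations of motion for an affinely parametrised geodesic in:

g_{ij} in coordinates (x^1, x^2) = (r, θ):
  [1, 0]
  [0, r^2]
Geodesic equation: d^2x^k/dλ^2 + Γ^k_{ij} (dx^i/dλ)(dx^j/dλ) = 0.
Non-zero Christoffel symbols:
Γ^r_{θ θ} = -r
Γ^θ_{r θ} = 1/r
Substituting (the symmetric pair Γ^k_{ij}, Γ^k_{ji} combines into a factor 2):
d^2r/dλ^2 - r (dθ/dλ)^2 = 0
d^2θ/dλ^2 + (2/r) (dr/dλ)(dθ/dλ) = 0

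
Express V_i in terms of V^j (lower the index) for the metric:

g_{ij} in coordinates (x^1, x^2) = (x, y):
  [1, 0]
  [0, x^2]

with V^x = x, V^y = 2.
V_i = g_{ij} V^j:
V_x = (1)(x) + (0)(2) = x
V_y = (0)(x) + (x^2)(2) = 2*x^2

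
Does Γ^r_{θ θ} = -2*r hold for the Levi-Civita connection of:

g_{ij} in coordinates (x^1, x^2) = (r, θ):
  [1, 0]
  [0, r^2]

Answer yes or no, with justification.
Γ^r_{θ θ} = (1/2) g^{rr} (∂_θ g_{rθ} + ∂_θ g_{rθ} - ∂_r g_{θθ}) = (1/2)(1)((0) + (0) - (2*r)) = -r
This differs from the proposed value -2*r.
No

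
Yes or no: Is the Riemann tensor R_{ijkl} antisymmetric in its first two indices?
R_{ijkl} = -R_{jikl} (follows from metric compatibility).
Yes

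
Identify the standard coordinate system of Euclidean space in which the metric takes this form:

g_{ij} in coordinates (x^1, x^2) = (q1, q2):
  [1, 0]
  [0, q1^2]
The line element ds^2 = dq1^2 + q1^2 dq2^2 is dr^2 + r^2 dθ^2 with q1 = r, q2 = θ.
polar coordinates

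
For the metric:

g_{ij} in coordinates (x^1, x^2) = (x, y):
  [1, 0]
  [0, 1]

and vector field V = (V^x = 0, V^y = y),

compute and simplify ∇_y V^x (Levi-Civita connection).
All Christoffel symbols are zero.
∇_y V^x = ∂_y V^x + Γ^x_{y j} V^j
  = (0) + (0)(0) + (0)(y)
  = 0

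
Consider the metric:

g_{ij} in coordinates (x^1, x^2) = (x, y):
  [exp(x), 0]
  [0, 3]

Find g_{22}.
With x^1 = x, x^2 = y, g_{22} = g_{yy} is the row-2, column-2 entry of the matrix.
g_{22} = 3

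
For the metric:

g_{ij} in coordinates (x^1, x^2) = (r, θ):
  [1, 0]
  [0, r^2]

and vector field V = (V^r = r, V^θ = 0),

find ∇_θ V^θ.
Non-zero Christoffel symbols:
Γ^r_{θ θ} = -r
Γ^θ_{r θ} = 1/r
∇_θ V^θ = ∂_θ V^θ + Γ^θ_{θ j} V^j
  = (0) + (1/r)(r) + (0)(0)
  = 1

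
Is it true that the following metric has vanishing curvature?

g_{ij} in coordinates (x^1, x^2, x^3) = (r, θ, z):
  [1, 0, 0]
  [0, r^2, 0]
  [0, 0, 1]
Non-zero Christoffel symbols:
Γ^r_{θ θ} = -r
Γ^θ_{r θ} = 1/r
Ricci tensor: R_{rr} = 0, R_{rθ} = 0, R_{rz} = 0, R_{θθ} = 0, R_{θz} = 0, R_{zz} = 0
All R_{ij} vanish; in 3 dimensions the Riemann tensor is fully determined by the Ricci tensor, so R^i_{jkl} = 0: the metric is flat (curvilinear coordinates on flat space).
Yes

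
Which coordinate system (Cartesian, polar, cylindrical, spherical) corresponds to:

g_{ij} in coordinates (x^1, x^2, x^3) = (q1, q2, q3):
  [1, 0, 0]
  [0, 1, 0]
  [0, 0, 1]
All components are constant and the metric is the identity, i.e. orthonormal rectilinear coordinates.
Cartesian (3D) coordinates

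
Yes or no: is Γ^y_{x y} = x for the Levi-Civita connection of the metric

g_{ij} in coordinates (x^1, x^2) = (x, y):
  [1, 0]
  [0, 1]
Γ^y_{x y} = (1/2) g^{yy} (∂_x g_{yy} + ∂_y g_{yx} - ∂_y g_{xy}) = (1/2)(1)((0) + (0) - (0)) = 0
This differs from the proposed value x.
No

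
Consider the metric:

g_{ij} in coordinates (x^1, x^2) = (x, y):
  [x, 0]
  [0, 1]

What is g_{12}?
With x^1 = x, x^2 = y, g_{12} = g_{xy} is the row-1, column-2 entry of the matrix.
g_{12} = 0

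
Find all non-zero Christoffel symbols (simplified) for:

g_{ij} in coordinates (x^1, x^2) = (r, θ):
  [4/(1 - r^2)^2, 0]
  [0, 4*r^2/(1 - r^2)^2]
Using Γ^k_{ij} = (1/2) g^{km} (∂_i g_{mj} + ∂_j g_{mi} - ∂_m g_{ij}); the metric is diagonal, so only the m = k term contributes.
Non-zero symbols (using the symmetry Γ^k_{ij} = Γ^k_{ji}):
Γ^r_{r r} = (1/2) g^{rr} (∂_r g_{rr} + ∂_r g_{rr} - ∂_r g_{rr}) = (1/2)((1 - r^2)^2/4)((16*r/(1 - r^2)^3) + (16*r/(1 - r^2)^3) - (16*r/(1 - r^2)^3)) = 2*r/(1 - r^2)
Γ^r_{θ θ} = (1/2) g^{rr} (∂_θ g_{rθ} + ∂_θ g_{rθ} - ∂_r g_{θθ}) = (1/2)((1 - r^2)^2/4)((0) + (0) - (-8*(r^3 + r)/(r^2 - 1)^3)) = (r^3 + r)/(r^2 - 1)
Γ^θ_{r θ} = (1/2) g^{θθ} (∂_r g_{θθ} + ∂_θ g_{θr} - ∂_θ g_{rθ}) = (1/2)((1 - r^2)^2/(4*r^2))((-8*(r^3 + r)/(r^2 - 1)^3) + (0) - (0)) = (-r^2 - 1)/(r^3 - r)
All other Christoffel symbols are zero.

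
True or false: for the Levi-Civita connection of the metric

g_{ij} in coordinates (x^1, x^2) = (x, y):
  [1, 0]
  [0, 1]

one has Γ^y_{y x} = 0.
Γ^y_{y x} = (1/2) g^{yy} (∂_y g_{yx} + ∂_x g_{yy} - ∂_y g_{yx}) = (1/2)(1)((0) + (0) - (0)) = 0
This equals the proposed value 0.
True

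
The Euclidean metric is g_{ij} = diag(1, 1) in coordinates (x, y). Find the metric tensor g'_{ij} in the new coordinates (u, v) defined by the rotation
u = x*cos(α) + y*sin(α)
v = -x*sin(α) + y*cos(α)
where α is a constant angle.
Invert the transformation: x = u*cos(α) - v*sin(α), y = u*sin(α) + v*cos(α)
g'_{ij} = (∂x^k/∂x'^i)(∂x^l/∂x'^j) g_{kl}; with g_{kl} = δ_{kl} this is Σ_k (∂x^k/∂x'^i)(∂x^k/∂x'^j).
Jacobian: ∂x/∂u = cos(α), ∂x/∂v = -sin(α), ∂y/∂u = sin(α), ∂y/∂v = cos(α)
g'_{uu} = (cos(α))(cos(α)) + (sin(α))(sin(α)) = 1
g'_{uv} = (cos(α))(-sin(α)) + (sin(α))(cos(α)) = 0
g'_{vv} = (-sin(α))(-sin(α)) + (cos(α))(cos(α)) = 1
g'_{ij} = diag(1, 1)
The Euclidean metric is invariant under rotations.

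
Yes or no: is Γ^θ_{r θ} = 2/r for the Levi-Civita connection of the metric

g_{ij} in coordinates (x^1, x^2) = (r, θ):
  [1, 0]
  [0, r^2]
Γ^θ_{r θ} = (1/2) g^{θθ} (∂_r g_{θθ} + ∂_θ g_{θr} - ∂_θ g_{rθ}) = (1/2)(1/r^2)((2*r) + (0) - (0)) = 1/r
This differs from the proposed value 2/r.
No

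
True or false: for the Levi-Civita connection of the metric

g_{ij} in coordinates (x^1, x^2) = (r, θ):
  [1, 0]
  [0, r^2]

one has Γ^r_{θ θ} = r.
Γ^r_{θ θ} = (1/2) g^{rr} (∂_θ g_{rθ} + ∂_θ g_{rθ} - ∂_r g_{θθ}) = (1/2)(1)((0) + (0) - (2*r)) = -r
This differs from the proposed value r.
False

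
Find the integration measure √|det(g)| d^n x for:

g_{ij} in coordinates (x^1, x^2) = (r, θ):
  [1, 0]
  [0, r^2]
det(g) = r^2
√|det(g)| = r
Volume element: dV = r dr dθ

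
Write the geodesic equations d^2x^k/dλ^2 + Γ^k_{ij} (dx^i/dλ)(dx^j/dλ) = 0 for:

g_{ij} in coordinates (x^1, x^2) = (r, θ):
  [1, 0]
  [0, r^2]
Geodesic equation: d^2x^k/dλ^2 + Γ^k_{ij} (dx^i/dλ)(dx^j/dλ) = 0.
Non-zero Christoffel symbols:
Γ^r_{θ θ} = -r
Γ^θ_{r θ} = 1/r
Substituting (the symmetric pair Γ^k_{ij}, Γ^k_{ji} combines into a factor 2):
d^2r/dλ^2 - r (dθ/dλ)^2 = 0
d^2θ/dλ^2 + (2/r) (dr/dλ)(dθ/dλ) = 0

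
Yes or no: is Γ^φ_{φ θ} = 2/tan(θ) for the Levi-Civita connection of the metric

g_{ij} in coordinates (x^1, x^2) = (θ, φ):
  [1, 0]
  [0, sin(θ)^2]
Γ^φ_{φ θ} = (1/2) g^{φφ} (∂_φ g_{φθ} + ∂_θ g_{φφ} - ∂_φ g_{φθ}) = (1/2)(1/sin(θ)^2)((0) + (sin(2*θ)) - (0)) = 1/tan(θ)
This differs from the proposed value 2/tan(θ).
No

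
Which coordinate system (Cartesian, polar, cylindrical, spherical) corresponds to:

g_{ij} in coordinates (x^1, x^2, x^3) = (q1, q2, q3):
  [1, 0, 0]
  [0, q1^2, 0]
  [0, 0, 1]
The line element ds^2 = dq1^2 + q1^2 dq2^2 + dq3^2 is dr^2 + r^2 dθ^2 + dz^2 with q1 = r, q2 = θ, q3 = z.
cylindrical coordinates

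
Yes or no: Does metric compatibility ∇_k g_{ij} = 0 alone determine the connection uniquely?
One also needs vanishing torsion; metric compatibility plus torsion-freeness singles out the Levi-Civita connection.
No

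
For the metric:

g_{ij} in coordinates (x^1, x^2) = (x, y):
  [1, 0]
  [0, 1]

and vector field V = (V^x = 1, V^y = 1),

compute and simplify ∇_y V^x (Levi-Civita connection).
All Christoffel symbols are zero.
∇_y V^x = ∂_y V^x + Γ^x_{y j} V^j
  = (0) + (0)(1) + (0)(1)
  = 0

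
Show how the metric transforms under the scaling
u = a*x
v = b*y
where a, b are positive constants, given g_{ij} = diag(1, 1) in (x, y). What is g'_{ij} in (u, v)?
Invert the transformation: x = u/a, y = v/b
g'_{ij} = (∂x^k/∂x'^i)(∂x^l/∂x'^j) g_{kl}; with g_{kl} = δ_{kl} this is Σ_k (∂x^k/∂x'^i)(∂x^k/∂x'^j).
Jacobian: ∂x/∂u = 1/a, ∂x/∂v = 0, ∂y/∂u = 0, ∂y/∂v = 1/b
g'_{uu} = (1/a)(1/a) + (0)(0) = 1/a^2
g'_{uv} = (1/a)(0) + (0)(1/b) = 0
g'_{vv} = (0)(0) + (1/b)(1/b) = 1/b^2
g'_{ij} = diag(1/a^2, 1/b^2)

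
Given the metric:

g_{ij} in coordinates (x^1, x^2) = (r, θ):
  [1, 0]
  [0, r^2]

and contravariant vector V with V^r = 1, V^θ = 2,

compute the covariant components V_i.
V_i = g_{ij} V^j:
V_r = (1)(1) + (0)(2) = 1
V_θ = (0)(1) + (r^2)(2) = 2*r^2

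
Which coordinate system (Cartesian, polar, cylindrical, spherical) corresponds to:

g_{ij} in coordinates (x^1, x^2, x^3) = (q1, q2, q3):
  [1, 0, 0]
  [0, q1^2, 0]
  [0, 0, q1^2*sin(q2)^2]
The line element ds^2 = dq1^2 + q1^2 dq2^2 + q1^2 sin(q2)^2 dq3^2 is dr^2 + r^2 dθ^2 + r^2 sin(θ)^2 dφ^2 with q1 = r, q2 = θ, q3 = φ.
spherical coordinates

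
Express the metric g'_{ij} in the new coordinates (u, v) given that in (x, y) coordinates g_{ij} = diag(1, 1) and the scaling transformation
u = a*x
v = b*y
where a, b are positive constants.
Invert the transformation: x = u/a, y = v/b
g'_{ij} = (∂x^k/∂x'^i)(∂x^l/∂x'^j) g_{kl}; with g_{kl} = δ_{kl} this is Σ_k (∂x^k/∂x'^i)(∂x^k/∂x'^j).
Jacobian: ∂x/∂u = 1/a, ∂x/∂v = 0, ∂y/∂u = 0, ∂y/∂v = 1/b
g'_{uu} = (1/a)(1/a) + (0)(0) = 1/a^2
g'_{uv} = (1/a)(0) + (0)(1/b) = 0
g'_{vv} = (0)(0) + (1/b)(1/b) = 1/b^2
g'_{ij} = diag(1/a^2, 1/b^2)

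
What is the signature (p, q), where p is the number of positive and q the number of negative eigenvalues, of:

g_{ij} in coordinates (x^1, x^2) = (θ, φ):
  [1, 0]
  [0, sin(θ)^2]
The metric is diagonal, so its eigenvalues are the diagonal entries: 1, sin(θ)^2 (at a generic point, where coordinate-dependent entries are positive).
2 positive, 0 negative.
(2, 0) - Riemannian (positive definite)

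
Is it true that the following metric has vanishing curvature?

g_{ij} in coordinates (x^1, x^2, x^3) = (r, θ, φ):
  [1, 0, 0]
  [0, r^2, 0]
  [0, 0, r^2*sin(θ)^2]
Non-zero Christoffel symbols:
Γ^r_{θ θ} = -r
Γ^r_{φ φ} = -r*sin(θ)^2
Γ^θ_{r θ} = 1/r
Γ^θ_{φ φ} = -sin(2*θ)/2
Γ^φ_{r φ} = 1/r
Γ^φ_{θ φ} = 1/tan(θ)
Ricci tensor: R_{rr} = 0, R_{rθ} = 0, R_{rφ} = 0, R_{θθ} = 0, R_{θφ} = 0, R_{φφ} = 0
All R_{ij} vanish; in 3 dimensions the Riemann tensor is fully determined by the Ricci tensor, so R^i_{jkl} = 0: the metric is flat (curvilinear coordinates on flat space).
Yes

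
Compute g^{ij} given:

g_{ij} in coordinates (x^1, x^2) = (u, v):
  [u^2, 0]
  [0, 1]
The metric is diagonal, so g^{ij} is diagonal with entries 1/g_{ii}: diag(1/(u^2), 1).
g^{ij}:
  [1/u^2, 0]
  [0, 1]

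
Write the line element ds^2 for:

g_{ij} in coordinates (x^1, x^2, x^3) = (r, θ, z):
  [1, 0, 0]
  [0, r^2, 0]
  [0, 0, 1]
ds^2 = g_{ij} dx^i dx^j; only the non-zero components contribute.
ds^2 = dr^2 + r^2 dθ^2 + dz^2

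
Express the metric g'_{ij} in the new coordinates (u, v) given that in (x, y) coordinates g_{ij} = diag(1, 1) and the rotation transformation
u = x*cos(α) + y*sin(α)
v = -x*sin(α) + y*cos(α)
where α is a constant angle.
Invert the transformation: x = u*cos(α) - v*sin(α), y = u*sin(α) + v*cos(α)
g'_{ij} = (∂x^k/∂x'^i)(∂x^l/∂x'^j) g_{kl}; with g_{kl} = δ_{kl} this is Σ_k (∂x^k/∂x'^i)(∂x^k/∂x'^j).
Jacobian: ∂x/∂u = cos(α), ∂x/∂v = -sin(α), ∂y/∂u = sin(α), ∂y/∂v = cos(α)
g'_{uu} = (cos(α))(cos(α)) + (sin(α))(sin(α)) = 1
g'_{uv} = (cos(α))(-sin(α)) + (sin(α))(cos(α)) = 0
g'_{vv} = (-sin(α))(-sin(α)) + (cos(α))(cos(α)) = 1
g'_{ij} = diag(1, 1)
The Euclidean metric is invariant under rotations.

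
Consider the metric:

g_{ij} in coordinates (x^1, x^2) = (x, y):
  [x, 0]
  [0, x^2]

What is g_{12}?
With x^1 = x, x^2 = y, g_{12} = g_{xy} is the row-1, column-2 entry of the matrix.
g_{12} = 0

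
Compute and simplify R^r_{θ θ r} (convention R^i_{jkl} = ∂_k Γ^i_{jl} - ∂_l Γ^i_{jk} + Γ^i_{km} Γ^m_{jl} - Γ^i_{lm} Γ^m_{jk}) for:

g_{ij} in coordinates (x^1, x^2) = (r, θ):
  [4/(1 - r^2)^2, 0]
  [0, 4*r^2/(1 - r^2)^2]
Non-zero Christoffel symbols (Γ^k_{ij} = Γ^k_{ji}):
Γ^r_{r r} = 2*r/(1 - r^2)
Γ^r_{θ θ} = (r^3 + r)/(r^2 - 1)
Γ^θ_{r θ} = (-r^2 - 1)/(r^3 - r)
R^r_{θ θ r} = ∂_θ Γ^r_{θ r} - ∂_r Γ^r_{θ θ} + Γ^r_{θ m} Γ^m_{θ r} - Γ^r_{r m} Γ^m_{θ θ}
  = (0) - ((r^4 - 4*r^2 - 1)/(r^2 - 1)^2) + (-(r^2 + 1)^2/(r^2 - 1)^2) - (-2*r^2*(r^2 + 1)/(r^2 - 1)^2) = 4*r^2/(r^2 - 1)^2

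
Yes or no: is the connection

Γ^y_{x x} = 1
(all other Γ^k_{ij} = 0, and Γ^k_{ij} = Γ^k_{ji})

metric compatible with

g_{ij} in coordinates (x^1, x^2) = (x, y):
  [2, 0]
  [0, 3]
Using ∇_k g_{ij} = ∂_k g_{ij} - Γ^m_{ki} g_{mj} - Γ^m_{kj} g_{im}:
∇_x g_{xy} = (0) - (3) - (0) = -3 ≠ 0
So the connection is not metric compatible (it is not the Levi-Civita connection).
No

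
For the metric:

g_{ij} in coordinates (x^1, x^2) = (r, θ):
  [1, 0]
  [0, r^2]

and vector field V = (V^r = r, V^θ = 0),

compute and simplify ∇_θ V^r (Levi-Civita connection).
Non-zero Christoffel symbols:
Γ^r_{θ θ} = -r
Γ^θ_{r θ} = 1/r
∇_θ V^r = ∂_θ V^r + Γ^r_{θ j} V^j
  = (0) + (0)(r) + (-r)(0)
  = 0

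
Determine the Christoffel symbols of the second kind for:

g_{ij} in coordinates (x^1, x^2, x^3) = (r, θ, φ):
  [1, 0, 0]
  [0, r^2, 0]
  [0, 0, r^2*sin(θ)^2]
Using Γ^k_{ij} = (1/2) g^{km} (∂_i g_{mj} + ∂_j g_{mi} - ∂_m g_{ij}); the metric is diagonal, so only the m = k term contributes.
Non-zero symbols (using the symmetry Γ^k_{ij} = Γ^k_{ji}):
Γ^r_{θ θ} = (1/2) g^{rr} (∂_θ g_{rθ} + ∂_θ g_{rθ} - ∂_r g_{θθ}) = (1/2)(1)((0) + (0) - (2*r)) = -r
Γ^r_{φ φ} = (1/2) g^{rr} (∂_φ g_{rφ} + ∂_φ g_{rφ} - ∂_r g_{φφ}) = (1/2)(1)((0) + (0) - (2*r*sin(θ)^2)) = -r*sin(θ)^2
Γ^θ_{r θ} = (1/2) g^{θθ} (∂_r g_{θθ} + ∂_θ g_{θr} - ∂_θ g_{rθ}) = (1/2)(1/r^2)((2*r) + (0) - (0)) = 1/r
Γ^θ_{φ φ} = (1/2) g^{θθ} (∂_φ g_{θφ} + ∂_φ g_{θφ} - ∂_θ g_{φφ}) = (1/2)(1/r^2)((0) + (0) - (r^2*sin(2*θ))) = -sin(2*θ)/2
Γ^φ_{r φ} = (1/2) g^{φφ} (∂_r g_{φφ} + ∂_φ g_{φr} - ∂_φ g_{rφ}) = (1/2)(1/(r^2*sin(θ)^2))((2*r*sin(θ)^2) + (0) - (0)) = 1/r
Γ^φ_{θ φ} = (1/2) g^{φφ} (∂_θ g_{φφ} + ∂_φ g_{φθ} - ∂_φ g_{θφ}) = (1/2)(1/(r^2*sin(θ)^2))((r^2*sin(2*θ)) + (0) - (0)) = 1/tan(θ)
All other Christoffel symbols are zero.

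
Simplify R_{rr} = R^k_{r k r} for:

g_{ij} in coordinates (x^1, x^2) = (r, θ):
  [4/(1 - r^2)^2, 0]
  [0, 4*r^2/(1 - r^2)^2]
Non-zero Christoffel symbols (Γ^k_{ij} = Γ^k_{ji}):
Γ^r_{r r} = 2*r/(1 - r^2)
Γ^r_{θ θ} = (r^3 + r)/(r^2 - 1)
Γ^θ_{r θ} = (-r^2 - 1)/(r^3 - r)
R^r_{r r r} = 0 (a repeated index in an antisymmetric pair)
R^θ_{r θ r} = ∂_θ Γ^θ_{r r} - ∂_r Γ^θ_{r θ} + Γ^θ_{θ m} Γ^m_{r r} - Γ^θ_{r m} Γ^m_{r θ}
  = (0) - ((r^4 + 4*r^2 - 1)/(r^3 - r)^2) + (2*(r^2 + 1)/(r^2 - 1)^2) - ((r^2 + 1)^2/(r^3 - r)^2) = -4/(r^2 - 1)^2
R_{rr} = R^r_{r r r} + R^θ_{r θ r} = (0) + (-4/(r^2 - 1)^2) = -4/(r^2 - 1)^2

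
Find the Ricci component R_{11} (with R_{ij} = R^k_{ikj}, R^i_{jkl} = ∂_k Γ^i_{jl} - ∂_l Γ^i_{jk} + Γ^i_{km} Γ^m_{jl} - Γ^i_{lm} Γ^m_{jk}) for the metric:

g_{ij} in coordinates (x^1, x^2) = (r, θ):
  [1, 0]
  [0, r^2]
Non-zero Christoffel symbols (Γ^k_{ij} = Γ^k_{ji}):
Γ^r_{θ θ} = -r
Γ^θ_{r θ} = 1/r
R^r_{r r r} = 0 (a repeated index in an antisymmetric pair)
R^θ_{r θ r} = ∂_θ Γ^θ_{r r} - ∂_r Γ^θ_{r θ} + Γ^θ_{θ m} Γ^m_{r r} - Γ^θ_{r m} Γ^m_{r θ}
  = (0) - (-1/r^2) + (0) - (1/r^2) = 0
R_{rr} = R^r_{r r r} + R^θ_{r θ r} = (0) + (0) = 0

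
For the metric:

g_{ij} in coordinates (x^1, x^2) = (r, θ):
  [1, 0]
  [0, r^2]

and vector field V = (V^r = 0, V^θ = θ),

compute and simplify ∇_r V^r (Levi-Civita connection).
Non-zero Christoffel symbols:
Γ^r_{θ θ} = -r
Γ^θ_{r θ} = 1/r
∇_r V^r = ∂_r V^r + Γ^r_{r j} V^j
  = (0) + (0)(0) + (0)(θ)
  = 0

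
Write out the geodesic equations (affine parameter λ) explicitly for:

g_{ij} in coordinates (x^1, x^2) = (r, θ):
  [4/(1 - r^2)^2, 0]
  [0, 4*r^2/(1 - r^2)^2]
Geodesic equation: d^2x^k/dλ^2 + Γ^k_{ij} (dx^i/dλ)(dx^j/dλ) = 0.
Non-zero Christoffel symbols:
Γ^r_{r r} = 2*r/(1 - r^2)
Γ^r_{θ θ} = (r^3 + r)/(r^2 - 1)
Γ^θ_{r θ} = (-r^2 - 1)/(r^3 - r)
Substituting (the symmetric pair Γ^k_{ij}, Γ^k_{ji} combines into a factor 2):
d^2r/dλ^2 + (2*r/(1 - r^2)) (dr/dλ)^2 + ((r^3 + r)/(r^2 - 1)) (dθ/dλ)^2 = 0
d^2θ/dλ^2 + ((-2*r^2 - 2)/(r^3 - r)) (dr/dλ)(dθ/dλ) = 0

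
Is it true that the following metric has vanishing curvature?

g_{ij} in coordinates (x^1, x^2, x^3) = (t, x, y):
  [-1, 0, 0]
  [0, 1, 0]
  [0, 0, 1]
All metric components are constant, so every Christoffel symbol vanishes and R^i_{jkl} = 0.
Yes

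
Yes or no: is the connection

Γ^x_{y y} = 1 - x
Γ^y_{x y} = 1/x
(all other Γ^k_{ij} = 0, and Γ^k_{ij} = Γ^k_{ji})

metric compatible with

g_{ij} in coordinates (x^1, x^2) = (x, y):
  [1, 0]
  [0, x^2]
Using ∇_k g_{ij} = ∂_k g_{ij} - Γ^m_{ki} g_{mj} - Γ^m_{kj} g_{im}:
∇_y g_{xy} = (0) - (x) - (1 - x) = -1 ≠ 0
So the connection is not metric compatible (it is not the Levi-Civita connection).
No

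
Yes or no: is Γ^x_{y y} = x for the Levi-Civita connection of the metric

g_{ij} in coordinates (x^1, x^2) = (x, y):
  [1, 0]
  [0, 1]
Γ^x_{y y} = (1/2) g^{xx} (∂_y g_{xy} + ∂_y g_{xy} - ∂_x g_{yy}) = (1/2)(1)((0) + (0) - (0)) = 0
This differs from the proposed value x.
No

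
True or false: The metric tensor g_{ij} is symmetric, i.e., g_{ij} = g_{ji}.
By definition the metric is a symmetric bilinear form, g_{ij} = g_{ji}.
True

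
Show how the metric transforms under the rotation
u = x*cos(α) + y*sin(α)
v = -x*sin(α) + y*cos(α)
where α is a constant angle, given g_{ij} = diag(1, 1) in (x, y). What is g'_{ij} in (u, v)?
Invert the transformation: x = u*cos(α) - v*sin(α), y = u*sin(α) + v*cos(α)
g'_{ij} = (∂x^k/∂x'^i)(∂x^l/∂x'^j) g_{kl}; with g_{kl} = δ_{kl} this is Σ_k (∂x^k/∂x'^i)(∂x^k/∂x'^j).
Jacobian: ∂x/∂u = cos(α), ∂x/∂v = -sin(α), ∂y/∂u = sin(α), ∂y/∂v = cos(α)
g'_{uu} = (cos(α))(cos(α)) + (sin(α))(sin(α)) = 1
g'_{uv} = (cos(α))(-sin(α)) + (sin(α))(cos(α)) = 0
g'_{vv} = (-sin(α))(-sin(α)) + (cos(α))(cos(α)) = 1
g'_{ij} = diag(1, 1)
The Euclidean metric is invariant under rotations.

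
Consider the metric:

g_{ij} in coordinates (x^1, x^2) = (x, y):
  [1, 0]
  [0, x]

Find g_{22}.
With x^1 = x, x^2 = y, g_{22} = g_{yy} is the row-2, column-2 entry of the matrix.
g_{22} = x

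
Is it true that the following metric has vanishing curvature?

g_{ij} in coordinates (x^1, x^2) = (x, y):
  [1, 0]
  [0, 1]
All metric components are constant, so every Christoffel symbol vanishes and R^i_{jkl} = 0.
Yes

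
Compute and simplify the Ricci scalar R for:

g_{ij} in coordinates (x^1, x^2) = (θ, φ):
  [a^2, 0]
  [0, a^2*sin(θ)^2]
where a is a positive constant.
Non-zero Christoffel symbols (Γ^k_{ij} = Γ^k_{ji}):
Γ^θ_{φ φ} = -sin(2*θ)/2
Γ^φ_{θ φ} = 1/tan(θ)
Ricci tensor (R_{ij} = R^k_{ikj}): R_{θθ} = 1, R_{θφ} = 0, R_{φφ} = sin(θ)^2
Inverse metric: g^{θθ} = 1/a^2, g^{φφ} = 1/(a^2*sin(θ)^2)
R = g^{ij} R_{ij} = (1/a^2)(1) + (1/(a^2*sin(θ)^2))(sin(θ)^2) = 2/a^2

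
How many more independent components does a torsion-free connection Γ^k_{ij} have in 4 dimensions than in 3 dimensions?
Independent components in n dimensions: n × n(n+1)/2 = n^2(n+1)/2.
4D: 4 × 10 = 40
3D: 3 × 6 = 18
Difference = 40 - 18 = 22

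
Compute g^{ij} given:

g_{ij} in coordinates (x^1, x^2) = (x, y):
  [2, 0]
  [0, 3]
The metric is diagonal, so g^{ij} is diagonal with entries 1/g_{ii}: diag(1/2, 1/3).
g^{ij}:
  [1/2, 0]
  [0, 1/3]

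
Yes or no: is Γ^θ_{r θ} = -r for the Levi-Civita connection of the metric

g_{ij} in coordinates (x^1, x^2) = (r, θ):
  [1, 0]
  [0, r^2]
Γ^θ_{r θ} = (1/2) g^{θθ} (∂_r g_{θθ} + ∂_θ g_{θr} - ∂_θ g_{rθ}) = (1/2)(1/r^2)((2*r) + (0) - (0)) = 1/r
This differs from the proposed value -r.
No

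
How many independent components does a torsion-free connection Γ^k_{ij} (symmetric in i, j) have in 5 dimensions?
Γ^k_{ij} has n choices for the upper index and n(n+1)/2 independent symmetric lower index pairs.
Total = 5 × 5×6/2 = 5 × 15 = 75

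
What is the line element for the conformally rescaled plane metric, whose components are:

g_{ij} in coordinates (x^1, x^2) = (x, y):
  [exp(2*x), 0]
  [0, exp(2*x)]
ds^2 = g_{ij} dx^i dx^j; only the non-zero components contribute.
ds^2 = exp(2*x) dx^2 + exp(2*x) dy^2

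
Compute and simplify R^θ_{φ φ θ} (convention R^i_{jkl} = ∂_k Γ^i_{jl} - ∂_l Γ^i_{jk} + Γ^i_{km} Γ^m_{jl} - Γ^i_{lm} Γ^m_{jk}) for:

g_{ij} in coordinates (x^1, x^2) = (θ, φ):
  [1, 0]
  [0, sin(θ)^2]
Non-zero Christoffel symbols (Γ^k_{ij} = Γ^k_{ji}):
Γ^θ_{φ φ} = -sin(2*θ)/2
Γ^φ_{θ φ} = 1/tan(θ)
R^θ_{φ φ θ} = ∂_φ Γ^θ_{φ θ} - ∂_θ Γ^θ_{φ φ} + Γ^θ_{φ m} Γ^m_{φ θ} - Γ^θ_{θ m} Γ^m_{φ φ}
  = (0) - (-cos(2*θ)) + (-cos(θ)^2) - (0) = -sin(θ)^2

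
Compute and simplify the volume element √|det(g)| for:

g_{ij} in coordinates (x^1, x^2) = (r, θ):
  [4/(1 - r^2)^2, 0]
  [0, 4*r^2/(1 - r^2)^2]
det(g) = 16*r^2/(1 - r^2)^4
√|det(g)| = 4*r/(r^2 - 1)^2
Volume element: dV = 4*r/(r^2 - 1)^2 dr dθ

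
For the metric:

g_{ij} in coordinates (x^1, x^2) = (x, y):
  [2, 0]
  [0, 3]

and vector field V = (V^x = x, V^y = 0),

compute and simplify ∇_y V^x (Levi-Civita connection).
All Christoffel symbols are zero.
∇_y V^x = ∂_y V^x + Γ^x_{y j} V^j
  = (0) + (0)(x) + (0)(0)
  = 0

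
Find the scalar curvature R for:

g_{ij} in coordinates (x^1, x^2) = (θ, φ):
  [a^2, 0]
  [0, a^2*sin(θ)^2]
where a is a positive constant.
Non-zero Christoffel symbols (Γ^k_{ij} = Γ^k_{ji}):
Γ^θ_{φ φ} = -sin(2*θ)/2
Γ^φ_{θ φ} = 1/tan(θ)
Ricci tensor (R_{ij} = R^k_{ikj}): R_{θθ} = 1, R_{θφ} = 0, R_{φφ} = sin(θ)^2
Inverse metric: g^{θθ} = 1/a^2, g^{φφ} = 1/(a^2*sin(θ)^2)
R = g^{ij} R_{ij} = (1/a^2)(1) + (1/(a^2*sin(θ)^2))(sin(θ)^2) = 2/a^2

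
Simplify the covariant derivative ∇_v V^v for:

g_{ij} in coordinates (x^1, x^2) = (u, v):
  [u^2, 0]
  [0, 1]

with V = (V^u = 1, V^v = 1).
Non-zero Christoffel symbols:
Γ^u_{u u} = 1/u
∇_v V^v = ∂_v V^v + Γ^v_{v j} V^j
  = (0) + (0)(1) + (0)(1)
  = 0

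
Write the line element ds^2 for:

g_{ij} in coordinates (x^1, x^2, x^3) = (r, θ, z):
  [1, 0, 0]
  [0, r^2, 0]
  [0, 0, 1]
ds^2 = g_{ij} dx^i dx^j; only the non-zero components contribute.
ds^2 = dr^2 + r^2 dθ^2 + dz^2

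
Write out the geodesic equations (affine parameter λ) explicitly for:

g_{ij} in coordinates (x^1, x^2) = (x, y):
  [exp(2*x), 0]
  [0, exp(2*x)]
Geodesic equation: d^2x^k/dλ^2 + Γ^k_{ij} (dx^i/dλ)(dx^j/dλ) = 0.
Non-zero Christoffel symbols:
Γ^x_{x x} = 1
Γ^x_{y y} = -1
Γ^y_{x y} = 1
Substituting (the symmetric pair Γ^k_{ij}, Γ^k_{ji} combines into a factor 2):
d^2x/dλ^2 + (dx/dλ)^2 - (dy/dλ)^2 = 0
d^2y/dλ^2 + 2 (dx/dλ)(dy/dλ) = 0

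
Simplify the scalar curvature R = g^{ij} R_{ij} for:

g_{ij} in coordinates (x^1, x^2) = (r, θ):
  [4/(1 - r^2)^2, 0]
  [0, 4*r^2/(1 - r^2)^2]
Non-zero Christoffel symbols (Γ^k_{ij} = Γ^k_{ji}):
Γ^r_{r r} = 2*r/(1 - r^2)
Γ^r_{θ θ} = (r^3 + r)/(r^2 - 1)
Γ^θ_{r θ} = (-r^2 - 1)/(r^3 - r)
Ricci tensor (R_{ij} = R^k_{ikj}): R_{rr} = -4/(r^2 - 1)^2, R_{rθ} = 0, R_{θθ} = -4*r^2/(r^2 - 1)^2
Inverse metric: g^{rr} = (1 - r^2)^2/4, g^{θθ} = (1 - r^2)^2/(4*r^2)
R = g^{ij} R_{ij} = ((1 - r^2)^2/4)(-4/(r^2 - 1)^2) + ((1 - r^2)^2/(4*r^2))(-4*r^2/(r^2 - 1)^2) = -2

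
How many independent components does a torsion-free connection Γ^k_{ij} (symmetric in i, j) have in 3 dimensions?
Γ^k_{ij} has n choices for the upper index and n(n+1)/2 independent symmetric lower index pairs.
Total = 3 × 3×4/2 = 3 × 6 = 18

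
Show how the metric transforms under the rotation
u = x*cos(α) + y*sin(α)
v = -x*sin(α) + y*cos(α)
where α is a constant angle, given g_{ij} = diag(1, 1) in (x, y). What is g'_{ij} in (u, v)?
Invert the transformation: x = u*cos(α) - v*sin(α), y = u*sin(α) + v*cos(α)
g'_{ij} = (∂x^k/∂x'^i)(∂x^l/∂x'^j) g_{kl}; with g_{kl} = δ_{kl} this is Σ_k (∂x^k/∂x'^i)(∂x^k/∂x'^j).
Jacobian: ∂x/∂u = cos(α), ∂x/∂v = -sin(α), ∂y/∂u = sin(α), ∂y/∂v = cos(α)
g'_{uu} = (cos(α))(cos(α)) + (sin(α))(sin(α)) = 1
g'_{uv} = (cos(α))(-sin(α)) + (sin(α))(cos(α)) = 0
g'_{vv} = (-sin(α))(-sin(α)) + (cos(α))(cos(α)) = 1
g'_{ij} = diag(1, 1)
The Euclidean metric is invariant under rotations.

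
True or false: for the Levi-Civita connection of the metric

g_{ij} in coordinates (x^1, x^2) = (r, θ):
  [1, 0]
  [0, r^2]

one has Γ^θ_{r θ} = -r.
Γ^θ_{r θ} = (1/2) g^{θθ} (∂_r g_{θθ} + ∂_θ g_{θr} - ∂_θ g_{rθ}) = (1/2)(1/r^2)((2*r) + (0) - (0)) = 1/r
This differs from the proposed value -r.
False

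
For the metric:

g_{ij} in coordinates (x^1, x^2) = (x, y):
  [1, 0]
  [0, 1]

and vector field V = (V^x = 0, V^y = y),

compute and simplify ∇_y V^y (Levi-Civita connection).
All Christoffel symbols are zero.
∇_y V^y = ∂_y V^y + Γ^y_{y j} V^j
  = (1) + (0)(0) + (0)(y)
  = 1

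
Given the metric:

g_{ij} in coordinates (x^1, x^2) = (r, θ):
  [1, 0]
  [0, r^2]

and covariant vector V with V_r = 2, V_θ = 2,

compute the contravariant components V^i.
Inverse metric (diagonal): g^{rr} = 1, g^{θθ} = 1/r^2
V^i = g^{ij} V_j:
V^r = (1)(2) + (0)(2) = 2
V^θ = (0)(2) + (1/r^2)(2) = 2/r^2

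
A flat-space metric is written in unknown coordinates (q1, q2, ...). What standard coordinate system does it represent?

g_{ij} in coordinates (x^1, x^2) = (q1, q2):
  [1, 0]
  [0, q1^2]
The line element ds^2 = dq1^2 + q1^2 dq2^2 is dr^2 + r^2 dθ^2 with q1 = r, q2 = θ.
polar coordinates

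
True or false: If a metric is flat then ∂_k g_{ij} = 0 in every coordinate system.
Flatness means R^i_{jkl} = 0; the components can still vary, e.g. the flat plane in polar coordinates has g_{θθ} = r^2.
False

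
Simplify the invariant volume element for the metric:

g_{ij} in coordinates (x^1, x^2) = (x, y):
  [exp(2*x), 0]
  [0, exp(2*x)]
det(g) = exp(4*x)
√|det(g)| = exp(2*x)
Volume element: dV = exp(2*x) dx dy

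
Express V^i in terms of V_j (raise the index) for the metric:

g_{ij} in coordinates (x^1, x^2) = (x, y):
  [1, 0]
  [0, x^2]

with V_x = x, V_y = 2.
Inverse metric (diagonal): g^{xx} = 1, g^{yy} = 1/x^2
V^i = g^{ij} V_j:
V^x = (1)(x) + (0)(2) = x
V^y = (0)(x) + (1/x^2)(2) = 2/x^2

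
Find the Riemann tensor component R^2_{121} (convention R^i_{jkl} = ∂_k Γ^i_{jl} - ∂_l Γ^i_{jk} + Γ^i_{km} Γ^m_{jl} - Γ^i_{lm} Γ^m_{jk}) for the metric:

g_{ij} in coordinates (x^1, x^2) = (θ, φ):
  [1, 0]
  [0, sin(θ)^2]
Non-zero Christoffel symbols (Γ^k_{ij} = Γ^k_{ji}):
Γ^θ_{φ φ} = -sin(2*θ)/2
Γ^φ_{θ φ} = 1/tan(θ)
R^φ_{θ φ θ} = ∂_φ Γ^φ_{θ θ} - ∂_θ Γ^φ_{θ φ} + Γ^φ_{φ m} Γ^m_{θ θ} - Γ^φ_{θ m} Γ^m_{θ φ}
  = (0) - (-1/sin(θ)^2) + (0) - (1/tan(θ)^2) = 1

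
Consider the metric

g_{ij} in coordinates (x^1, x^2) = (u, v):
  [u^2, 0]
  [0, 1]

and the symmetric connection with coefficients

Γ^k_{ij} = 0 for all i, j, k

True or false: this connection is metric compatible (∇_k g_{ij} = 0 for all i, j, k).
Using ∇_k g_{ij} = ∂_k g_{ij} - Γ^m_{ki} g_{mj} - Γ^m_{kj} g_{im}:
∇_u g_{uu} = (2*u) - (0) - (0) = 2*u ≠ 0
So the connection is not metric compatible (it is not the Levi-Civita connection).
False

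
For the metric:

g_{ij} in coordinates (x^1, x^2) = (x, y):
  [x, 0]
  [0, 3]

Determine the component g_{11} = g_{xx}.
With x^1 = x, x^2 = y, g_{11} = g_{xx} is the row-1, column-1 entry of the matrix.
g_{11} = x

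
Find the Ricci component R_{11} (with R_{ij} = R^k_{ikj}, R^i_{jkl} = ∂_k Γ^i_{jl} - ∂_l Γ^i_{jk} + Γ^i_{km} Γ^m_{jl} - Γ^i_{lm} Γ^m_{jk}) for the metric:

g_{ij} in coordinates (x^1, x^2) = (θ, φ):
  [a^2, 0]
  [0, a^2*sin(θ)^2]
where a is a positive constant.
Non-zero Christoffel symbols (Γ^k_{ij} = Γ^k_{ji}):
Γ^θ_{φ φ} = -sin(2*θ)/2
Γ^φ_{θ φ} = 1/tan(θ)
R^θ_{θ θ θ} = 0 (a repeated index in an antisymmetric pair)
R^φ_{θ φ θ} = ∂_φ Γ^φ_{θ θ} - ∂_θ Γ^φ_{θ φ} + Γ^φ_{φ m} Γ^m_{θ θ} - Γ^φ_{θ m} Γ^m_{θ φ}
  = (0) - (-1/sin(θ)^2) + (0) - (1/tan(θ)^2) = 1
R_{θθ} = R^θ_{θ θ θ} + R^φ_{θ φ θ} = (0) + (1) = 1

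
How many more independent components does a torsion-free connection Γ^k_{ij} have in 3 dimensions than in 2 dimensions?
Independent components in n dimensions: n × n(n+1)/2 = n^2(n+1)/2.
3D: 3 × 6 = 18
2D: 2 × 3 = 6
Difference = 18 - 6 = 12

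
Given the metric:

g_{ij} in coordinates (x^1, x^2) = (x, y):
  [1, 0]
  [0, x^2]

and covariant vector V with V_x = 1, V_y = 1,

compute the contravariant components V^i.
Inverse metric (diagonal): g^{xx} = 1, g^{yy} = 1/x^2
V^i = g^{ij} V_j:
V^x = (1)(1) + (0)(1) = 1
V^y = (0)(1) + (1/x^2)(1) = 1/x^2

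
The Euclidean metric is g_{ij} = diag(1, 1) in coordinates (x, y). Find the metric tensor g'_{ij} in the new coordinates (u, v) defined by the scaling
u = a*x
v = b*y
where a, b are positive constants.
Invert the transformation: x = u/a, y = v/b
g'_{ij} = (∂x^k/∂x'^i)(∂x^l/∂x'^j) g_{kl}; with g_{kl} = δ_{kl} this is Σ_k (∂x^k/∂x'^i)(∂x^k/∂x'^j).
Jacobian: ∂x/∂u = 1/a, ∂x/∂v = 0, ∂y/∂u = 0, ∂y/∂v = 1/b
g'_{uu} = (1/a)(1/a) + (0)(0) = 1/a^2
g'_{uv} = (1/a)(0) + (0)(1/b) = 0
g'_{vv} = (0)(0) + (1/b)(1/b) = 1/b^2
g'_{ij} = diag(1/a^2, 1/b^2)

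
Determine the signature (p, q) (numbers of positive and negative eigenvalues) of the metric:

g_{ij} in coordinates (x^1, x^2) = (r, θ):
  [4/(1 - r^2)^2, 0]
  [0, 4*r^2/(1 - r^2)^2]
The metric is diagonal, so its eigenvalues are the diagonal entries: 4/(1 - r^2)^2, 4*r^2/(1 - r^2)^2 (at a generic point, where coordinate-dependent entries are positive).
2 positive, 0 negative.
(2, 0) - Riemannian (positive definite)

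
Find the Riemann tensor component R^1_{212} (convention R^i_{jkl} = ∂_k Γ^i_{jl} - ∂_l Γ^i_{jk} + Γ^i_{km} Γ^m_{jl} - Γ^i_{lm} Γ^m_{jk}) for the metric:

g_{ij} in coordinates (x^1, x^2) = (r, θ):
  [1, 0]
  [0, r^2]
Non-zero Christoffel symbols (Γ^k_{ij} = Γ^k_{ji}):
Γ^r_{θ θ} = -r
Γ^θ_{r θ} = 1/r
R^r_{θ r θ} = ∂_r Γ^r_{θ θ} - ∂_θ Γ^r_{θ r} + Γ^r_{r m} Γ^m_{θ θ} - Γ^r_{θ m} Γ^m_{θ r}
  = (-1) - (0) + (0) - (-1) = 0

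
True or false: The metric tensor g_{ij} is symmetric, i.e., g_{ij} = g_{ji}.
By definition the metric is a symmetric bilinear form, g_{ij} = g_{ji}.
True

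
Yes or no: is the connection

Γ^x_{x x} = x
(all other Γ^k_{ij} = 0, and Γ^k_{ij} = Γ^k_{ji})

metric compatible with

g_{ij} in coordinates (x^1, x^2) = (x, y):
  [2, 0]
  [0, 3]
Using ∇_k g_{ij} = ∂_k g_{ij} - Γ^m_{ki} g_{mj} - Γ^m_{kj} g_{im}:
∇_x g_{xx} = (0) - (2*x) - (2*x) = -4*x ≠ 0
So the connection is not metric compatible (it is not the Levi-Civita connection).
No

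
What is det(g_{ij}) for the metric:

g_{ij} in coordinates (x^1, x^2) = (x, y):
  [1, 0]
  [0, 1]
For a 2×2 metric: det(g) = g_{11}·g_{22} - g_{12}·g_{21}
= (1)·(1) - (0)·(0)
= 1 - 0
det(g) = 1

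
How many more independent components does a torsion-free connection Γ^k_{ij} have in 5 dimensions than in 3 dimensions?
Independent components in n dimensions: n × n(n+1)/2 = n^2(n+1)/2.
5D: 5 × 15 = 75
3D: 3 × 6 = 18
Difference = 75 - 18 = 57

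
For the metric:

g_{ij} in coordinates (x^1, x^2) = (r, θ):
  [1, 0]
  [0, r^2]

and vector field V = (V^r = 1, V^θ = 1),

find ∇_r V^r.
Non-zero Christoffel symbols:
Γ^r_{θ θ} = -r
Γ^θ_{r θ} = 1/r
∇_r V^r = ∂_r V^r + Γ^r_{r j} V^j
  = (0) + (0)(1) + (0)(1)
  = 0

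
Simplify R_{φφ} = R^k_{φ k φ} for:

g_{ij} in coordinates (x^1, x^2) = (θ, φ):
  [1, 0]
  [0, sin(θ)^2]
Non-zero Christoffel symbols (Γ^k_{ij} = Γ^k_{ji}):
Γ^θ_{φ φ} = -sin(2*θ)/2
Γ^φ_{θ φ} = 1/tan(θ)
R^θ_{φ θ φ} = ∂_θ Γ^θ_{φ φ} - ∂_φ Γ^θ_{φ θ} + Γ^θ_{θ m} Γ^m_{φ φ} - Γ^θ_{φ m} Γ^m_{φ θ}
  = (-cos(2*θ)) - (0) + (0) - (-cos(θ)^2) = sin(θ)^2
R^φ_{φ φ φ} = 0 (a repeated index in an antisymmetric pair)
R_{φφ} = R^θ_{φ θ φ} + R^φ_{φ φ φ} = (sin(θ)^2) + (0) = sin(θ)^2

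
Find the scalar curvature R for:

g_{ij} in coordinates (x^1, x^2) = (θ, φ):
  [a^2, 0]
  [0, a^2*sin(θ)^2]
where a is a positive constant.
Non-zero Christoffel symbols (Γ^k_{ij} = Γ^k_{ji}):
Γ^θ_{φ φ} = -sin(2*θ)/2
Γ^φ_{θ φ} = 1/tan(θ)
Ricci tensor (R_{ij} = R^k_{ikj}): R_{θθ} = 1, R_{θφ} = 0, R_{φφ} = sin(θ)^2
Inverse metric: g^{θθ} = 1/a^2, g^{φφ} = 1/(a^2*sin(θ)^2)
R = g^{ij} R_{ij} = (1/a^2)(1) + (1/(a^2*sin(θ)^2))(sin(θ)^2) = 2/a^2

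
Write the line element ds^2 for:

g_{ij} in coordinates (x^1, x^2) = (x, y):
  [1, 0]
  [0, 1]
ds^2 = g_{ij} dx^i dx^j; only the non-zero components contribute.
ds^2 = dx^2 + dy^2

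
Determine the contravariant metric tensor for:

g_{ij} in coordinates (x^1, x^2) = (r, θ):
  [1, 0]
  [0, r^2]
The metric is diagonal, so g^{ij} is diagonal with entries 1/g_{ii}: diag(1, 1/(r^2)).
g^{ij}:
  [1, 0]
  [0, 1/r^2]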